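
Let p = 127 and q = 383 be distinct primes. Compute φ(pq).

φ(pq) = (p−1)(q−1) = 126 · 382 = 48132.

48132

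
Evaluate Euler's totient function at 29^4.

682892

φ(29^4) = 29^3·(29−1) = 24389·28 = 682892.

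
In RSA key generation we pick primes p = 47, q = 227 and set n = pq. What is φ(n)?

φ(47) = 47 − 1 = 46.
φ(227) = 227 − 1 = 226.
φ(10669) = 46 × 226 = 10396.

10396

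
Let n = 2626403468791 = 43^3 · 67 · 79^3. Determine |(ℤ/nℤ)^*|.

φ(2626403468791) = 2626403468791 · (1 − 1/43) · (1 − 1/67) · (1 − 1/79)
       = 2626403468791 · 216216/227599 = 2495048099544.

2495048099544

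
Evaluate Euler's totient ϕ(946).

420

Factor 946: 946 = 2 · 11 · 43.
φ(946) = 946 · (1 − 1/2) · (1 − 1/11) · (1 − 1/43)
       = 946 · 420/946 = 420.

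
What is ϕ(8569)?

7200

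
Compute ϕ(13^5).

φ(371293) = 371293 · (1 − 1/13)
       = 371293 · 12/13 = 342732.

342732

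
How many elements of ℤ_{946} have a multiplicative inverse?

420

946 = 2 · 11 · 43.
φ(2) = 2 − 1 = 1.
φ(11) = 11 − 1 = 10.
φ(43) = 43 − 1 = 42.
Since φ is multiplicative, φ(946) = 1 · 10 · 42 = 420.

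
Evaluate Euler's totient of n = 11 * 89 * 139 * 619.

75049920

φ(84234139) = 84234139 · (1 − 1/11) · (1 − 1/89) · (1 − 1/139) · (1 − 1/619)
       = 84234139 · 75049920/84234139 = 75049920.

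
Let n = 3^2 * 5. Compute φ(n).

24

φ(45) = 45 · (1 − 1/3) · (1 − 1/5)
       = 45 · 8/15 = 24.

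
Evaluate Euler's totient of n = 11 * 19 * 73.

φ(11) = 11 − 1 = 10.
φ(19) = 19 − 1 = 18.
φ(73) = 73 − 1 = 72.
Since φ is multiplicative, φ(15257) = 10 · 18 · 72 = 12960.

12960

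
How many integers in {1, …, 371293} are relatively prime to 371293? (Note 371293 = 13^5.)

342732

φ(13^5) = 13^5 − 13^4 = 371293 − 28561 = 342732.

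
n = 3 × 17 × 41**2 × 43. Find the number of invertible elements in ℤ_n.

2204160

φ(3) = 3 − 1 = 2.
φ(17) = 17 − 1 = 16.
φ(41^2) = 41^1·(41−1) = 41·40 = 1640.
φ(43) = 43 − 1 = 42.
Since φ is multiplicative, φ(3686433) = 2 · 16 · 1640 · 42 = 2204160.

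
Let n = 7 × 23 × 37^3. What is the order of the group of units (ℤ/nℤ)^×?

φ(8155133) = 8155133 · (1 − 1/7) · (1 − 1/23) · (1 − 1/37)
       = 8155133 · 4752/5957 = 6505488.

6505488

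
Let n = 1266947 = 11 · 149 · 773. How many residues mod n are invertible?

φ(1266947) = 1266947 · (1 − 1/11) · (1 − 1/149) · (1 − 1/773)
       = 1266947 · 1142560/1266947 = 1142560.

1142560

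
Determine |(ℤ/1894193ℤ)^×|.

First factor: 1894193 = 7**2 × 29 × 31 × 43.
φ(1894193) = 1894193 · (1 − 1/7) · (1 − 1/29) · (1 − 1/31) · (1 − 1/43)
       = 1894193 · 211680/270599 = 1481760.

1481760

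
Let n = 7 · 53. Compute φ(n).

φ(371) = 371 · (1 − 1/7) · (1 − 1/53)
       = 371 · 312/371 = 312.

312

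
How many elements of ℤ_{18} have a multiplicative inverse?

Prime factorization: 18 = 2 * 3^2.
φ(2) = 2 − 1 = 1.
φ(3^2) = 3^2 − 3^1 = 9 − 3 = 6.
Multiply: 1 · 6 = 6.

6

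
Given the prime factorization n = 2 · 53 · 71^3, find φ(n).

18349240

φ(37938566) = 37938566 · (1 − 1/2) · (1 − 1/53) · (1 − 1/71)
       = 37938566 · 3640/7526 = 18349240.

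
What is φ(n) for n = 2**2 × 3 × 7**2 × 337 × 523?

φ(2^2) = 2^2 − 2^1 = 4 − 2 = 2.
φ(3) = 3 − 1 = 2.
φ(7^2) = 7^2 − 7^1 = 49 − 7 = 42.
φ(337) = 337 − 1 = 336.
φ(523) = 523 − 1 = 522.
φ(103635588) = 2 × 2 × 42 × 336 × 522 = 29465856.

29465856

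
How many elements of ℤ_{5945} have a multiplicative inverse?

4480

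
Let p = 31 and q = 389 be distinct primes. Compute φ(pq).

φ(pq) = (p−1)(q−1) = 30 · 388 = 11640.

11640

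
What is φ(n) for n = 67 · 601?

39600

φ(40267) = 40267 · (1 − 1/67) · (1 − 1/601)
       = 40267 · 39600/40267 = 39600.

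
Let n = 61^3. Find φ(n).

φ(226981) = 226981 · (1 − 1/61)
       = 226981 · 60/61 = 223260.

223260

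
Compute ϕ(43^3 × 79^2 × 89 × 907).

φ(43^3) = 43^3 − 43^2 = 79507 − 1849 = 77658.
φ(79^2) = 79^2 − 79^1 = 6241 − 79 = 6162.
φ(89) = 89 − 1 = 88.
φ(907) = 907 − 1 = 906.
Since φ is multiplicative, φ(40055009864201) = 77658 · 6162 · 88 · 906 = 38152127901888.

38152127901888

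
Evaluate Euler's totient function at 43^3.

77658

φ(79507) = 79507 · (1 − 1/43)
       = 79507 · 42/43 = 77658.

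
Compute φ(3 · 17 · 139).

4416

φ(3) = 3 − 1 = 2.
φ(17) = 17 − 1 = 16.
φ(139) = 139 − 1 = 138.
Since φ is multiplicative, φ(7089) = 2 · 16 · 138 = 4416.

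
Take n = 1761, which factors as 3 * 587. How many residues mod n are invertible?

1172

φ(3) = 3 − 1 = 2.
φ(587) = 587 − 1 = 586.
Since φ is multiplicative, φ(1761) = 2 · 586 = 1172.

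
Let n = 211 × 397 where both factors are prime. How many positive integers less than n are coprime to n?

83160

φ(n) = (p − 1)(q − 1) = (211−1)(397−1) = 210·396 = 83160.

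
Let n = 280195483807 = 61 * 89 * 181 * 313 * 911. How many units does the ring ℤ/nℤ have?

φ(61) = 61 − 1 = 60.
φ(89) = 89 − 1 = 88.
φ(181) = 181 − 1 = 180.
φ(313) = 313 − 1 = 312.
φ(911) = 911 − 1 = 910.
Multiply: 60 · 88 · 180 · 312 · 910 = 269837568000.

269837568000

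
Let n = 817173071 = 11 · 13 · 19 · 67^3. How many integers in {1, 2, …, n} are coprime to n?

639951840

φ(11) = 11 − 1 = 10.
φ(13) = 13 − 1 = 12.
φ(19) = 19 − 1 = 18.
φ(67^3) = 67^2·(67−1) = 4489·66 = 296274.
Since φ is multiplicative, φ(817173071) = 10 · 12 · 18 · 296274 = 639951840.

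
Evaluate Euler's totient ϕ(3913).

3913 = 7 × 13 × 43.
φ(7) = 7 − 1 = 6.
φ(13) = 13 − 1 = 12.
φ(43) = 43 − 1 = 42.
Multiply: 6 · 12 · 42 = 3024.

3024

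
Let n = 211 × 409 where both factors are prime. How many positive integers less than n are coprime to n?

85680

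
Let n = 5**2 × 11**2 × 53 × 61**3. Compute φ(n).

25540944000

φ(5^2) = 5^2 − 5^1 = 25 − 5 = 20.
φ(11^2) = 11^2 − 11^1 = 121 − 11 = 110.
φ(53) = 53 − 1 = 52.
φ(61^3) = 61^2·(61−1) = 3721·60 = 223260.
φ(36390728825) = 20 × 110 × 52 × 223260 = 25540944000.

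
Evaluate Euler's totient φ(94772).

First factor: 94772 = 2^2 * 19 * 29 * 43.
φ(2^2) = 2^1·(2−1) = 2·1 = 2.
φ(19) = 19 − 1 = 18.
φ(29) = 29 − 1 = 28.
φ(43) = 43 − 1 = 42.
φ(94772) = 2 × 18 × 28 × 42 = 42336.

42336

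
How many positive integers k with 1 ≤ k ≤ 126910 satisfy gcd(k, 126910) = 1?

42336

First factor: 126910 = 2 × 5 × 7**3 × 37.
φ(126910) = 126910 · (1 − 1/2) · (1 − 1/5) · (1 − 1/7) · (1 − 1/37)
       = 126910 · 864/2590 = 42336.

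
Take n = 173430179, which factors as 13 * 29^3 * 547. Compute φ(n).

154286496

φ(13) = 13 − 1 = 12.
φ(29^3) = 29^2·(29−1) = 841·28 = 23548.
φ(547) = 547 − 1 = 546.
Multiply: 12 · 23548 · 546 = 154286496.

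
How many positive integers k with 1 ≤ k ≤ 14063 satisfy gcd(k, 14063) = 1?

11760

Prime factorization: 14063 = 7^3 · 41.
φ(14063) = 14063 · (1 − 1/7) · (1 − 1/41)
       = 14063 · 240/287 = 11760.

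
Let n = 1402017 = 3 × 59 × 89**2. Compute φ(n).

908512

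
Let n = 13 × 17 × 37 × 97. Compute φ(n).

φ(13) = 13 − 1 = 12.
φ(17) = 17 − 1 = 16.
φ(37) = 37 − 1 = 36.
φ(97) = 97 − 1 = 96.
Multiply: 12 · 16 · 36 · 96 = 663552.

663552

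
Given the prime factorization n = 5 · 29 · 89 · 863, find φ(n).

φ(11137015) = 11137015 · (1 − 1/5) · (1 − 1/29) · (1 − 1/89) · (1 − 1/863)
       = 11137015 · 8495872/11137015 = 8495872.

8495872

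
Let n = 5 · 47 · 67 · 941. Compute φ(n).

φ(5) = 5 − 1 = 4.
φ(47) = 47 − 1 = 46.
φ(67) = 67 − 1 = 66.
φ(941) = 941 − 1 = 940.
Multiply: 4 · 46 · 66 · 940 = 11415360.

11415360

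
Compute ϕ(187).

160

First factor: 187 = 11 * 17.
φ(11) = 11 − 1 = 10.
φ(17) = 17 − 1 = 16.
Since φ is multiplicative, φ(187) = 10 · 16 = 160.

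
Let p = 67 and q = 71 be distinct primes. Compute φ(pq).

For distinct primes, φ(pq) = (p−1)(q−1) = 66 × 70 = 4620.

4620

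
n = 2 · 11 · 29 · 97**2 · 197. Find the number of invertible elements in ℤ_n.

φ(2) = 2 − 1 = 1.
φ(11) = 11 − 1 = 10.
φ(29) = 29 − 1 = 28.
φ(97^2) = 97^2 − 97^1 = 9409 − 97 = 9312.
φ(197) = 197 − 1 = 196.
φ(1182579574) = 1 × 10 × 28 × 9312 × 196 = 511042560.

511042560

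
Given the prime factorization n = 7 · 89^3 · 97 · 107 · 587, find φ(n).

φ(7) = 7 − 1 = 6.
φ(89^3) = 89^2·(89−1) = 7921·88 = 697048.
φ(97) = 97 − 1 = 96.
φ(107) = 107 − 1 = 106.
φ(587) = 587 − 1 = 586.
φ(30065032188359) = 6 × 697048 × 96 × 106 × 586 = 24939552135168.

24939552135168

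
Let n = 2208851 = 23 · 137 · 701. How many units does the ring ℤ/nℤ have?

2094400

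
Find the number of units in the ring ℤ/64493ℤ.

Prime factorization: 64493 = 11^2 · 13 · 41.
φ(64493) = 64493 · (1 − 1/11) · (1 − 1/13) · (1 − 1/41)
       = 64493 · 4800/5863 = 52800.

52800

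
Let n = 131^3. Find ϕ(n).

2230930

φ(2248091) = 2248091 · (1 − 1/131)
       = 2248091 · 130/131 = 2230930.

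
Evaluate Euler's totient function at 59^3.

201898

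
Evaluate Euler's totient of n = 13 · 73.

φ(949) = 949 · (1 − 1/13) · (1 − 1/73)
       = 949 · 864/949 = 864.

864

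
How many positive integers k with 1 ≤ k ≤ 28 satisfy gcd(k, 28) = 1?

Factor 28: 28 = 2**2 * 7.
φ(2^2) = 2^2 − 2^1 = 4 − 2 = 2.
φ(7) = 7 − 1 = 6.
Since φ is multiplicative, φ(28) = 2 · 6 = 12.

12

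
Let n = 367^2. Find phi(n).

φ(134689) = 134689 · (1 − 1/367)
       = 134689 · 366/367 = 134322.

134322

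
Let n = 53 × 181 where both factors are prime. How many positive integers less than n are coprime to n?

For distinct primes, φ(pq) = (p−1)(q−1) = 52 × 180 = 9360.

9360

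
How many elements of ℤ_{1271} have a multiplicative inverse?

Prime factorization: 1271 = 31 × 41.
φ(1271) = 1271 · (1 − 1/31) · (1 − 1/41)
       = 1271 · 1200/1271 = 1200.

1200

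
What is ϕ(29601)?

15840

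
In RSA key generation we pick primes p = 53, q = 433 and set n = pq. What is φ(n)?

φ(n) = (p − 1)(q − 1) = (53−1)(433−1) = 52·432 = 22464.

22464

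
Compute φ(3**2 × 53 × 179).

φ(3^2) = 3^1·(3−1) = 3·2 = 6.
φ(53) = 53 − 1 = 52.
φ(179) = 179 − 1 = 178.
Multiply: 6 · 52 · 178 = 55536.

55536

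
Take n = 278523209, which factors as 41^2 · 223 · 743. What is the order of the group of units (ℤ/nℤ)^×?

φ(278523209) = 278523209 · (1 − 1/41) · (1 − 1/223) · (1 − 1/743)
       = 278523209 · 6588960/6793249 = 270147360.

270147360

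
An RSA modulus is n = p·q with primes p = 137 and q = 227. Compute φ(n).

30736

φ(31099) = 31099 · (1 − 1/137) · (1 − 1/227)
       = 31099 · 30736/31099 = 30736.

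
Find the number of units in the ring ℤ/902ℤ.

400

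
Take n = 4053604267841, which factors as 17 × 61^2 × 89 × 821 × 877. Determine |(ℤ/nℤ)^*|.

φ(17) = 17 − 1 = 16.
φ(61^2) = 61^2 − 61^1 = 3721 − 61 = 3660.
φ(89) = 89 − 1 = 88.
φ(821) = 821 − 1 = 820.
φ(877) = 877 − 1 = 876.
φ(4053604267841) = 16 × 3660 × 88 × 820 × 876 = 3701704089600.

3701704089600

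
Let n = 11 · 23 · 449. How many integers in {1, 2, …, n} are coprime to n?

φ(11) = 11 − 1 = 10.
φ(23) = 23 − 1 = 22.
φ(449) = 449 − 1 = 448.
Multiply: 10 · 22 · 448 = 98560.

98560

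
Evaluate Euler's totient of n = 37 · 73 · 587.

1518912

φ(37) = 37 − 1 = 36.
φ(73) = 73 − 1 = 72.
φ(587) = 587 − 1 = 586.
φ(1585487) = 36 × 72 × 586 = 1518912.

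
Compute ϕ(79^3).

486798

φ(79^3) = 79^2·(79−1) = 6241·78 = 486798.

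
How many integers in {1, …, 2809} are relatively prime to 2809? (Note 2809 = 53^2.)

2756

φ(2809) = 2809 · (1 − 1/53)
       = 2809 · 52/53 = 2756.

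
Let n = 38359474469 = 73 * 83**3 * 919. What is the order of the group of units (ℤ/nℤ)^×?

37337498208

φ(73) = 73 − 1 = 72.
φ(83^3) = 83^3 − 83^2 = 571787 − 6889 = 564898.
φ(919) = 919 − 1 = 918.
φ(38359474469) = 72 × 564898 × 918 = 37337498208.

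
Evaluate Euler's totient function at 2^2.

2

φ(2^2) = 2^1·(2−1) = 2·1 = 2.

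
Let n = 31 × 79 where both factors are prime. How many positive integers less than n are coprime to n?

2340

φ(31) = 31 − 1 = 30.
φ(79) = 79 − 1 = 78.
φ(2449) = 30 × 78 = 2340.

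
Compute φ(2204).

Factor 2204: 2204 = 2**2 · 19 · 29.
φ(2204) = 2204 · (1 − 1/2) · (1 − 1/19) · (1 − 1/29)
       = 2204 · 504/1102 = 1008.

1008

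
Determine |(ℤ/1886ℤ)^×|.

880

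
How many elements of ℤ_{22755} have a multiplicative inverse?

Factor 22755: 22755 = 3 · 5 · 37 · 41.
φ(22755) = 22755 · (1 − 1/3) · (1 − 1/5) · (1 − 1/37) · (1 − 1/41)
       = 22755 · 11520/22755 = 11520.

11520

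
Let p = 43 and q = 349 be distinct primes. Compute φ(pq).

14616

For distinct primes, φ(pq) = (p−1)(q−1) = 42 × 348 = 14616.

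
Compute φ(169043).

129600

Prime factorization: 169043 = 7 · 19 · 31 · 41.
φ(7) = 7 − 1 = 6.
φ(19) = 19 − 1 = 18.
φ(31) = 31 − 1 = 30.
φ(41) = 41 − 1 = 40.
φ(169043) = 6 × 18 × 30 × 40 = 129600.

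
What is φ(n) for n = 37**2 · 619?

823176

φ(37^2) = 37^2 − 37^1 = 1369 − 37 = 1332.
φ(619) = 619 − 1 = 618.
φ(847411) = 1332 × 618 = 823176.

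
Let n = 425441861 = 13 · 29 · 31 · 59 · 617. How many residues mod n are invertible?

360138240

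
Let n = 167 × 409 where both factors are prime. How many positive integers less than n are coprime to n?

67728

For distinct primes, φ(pq) = (p−1)(q−1) = 166 × 408 = 67728.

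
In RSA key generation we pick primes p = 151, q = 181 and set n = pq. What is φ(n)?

φ(n) = (p − 1)(q − 1) = (151−1)(181−1) = 150·180 = 27000.

27000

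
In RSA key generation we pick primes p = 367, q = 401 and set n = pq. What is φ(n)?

146400

φ(367) = 367 − 1 = 366.
φ(401) = 401 − 1 = 400.
Since φ is multiplicative, φ(147167) = 366 · 400 = 146400.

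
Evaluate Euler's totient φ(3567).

Factor 3567: 3567 = 3 * 29 * 41.
φ(3567) = 3567 · (1 − 1/3) · (1 − 1/29) · (1 − 1/41)
       = 3567 · 2240/3567 = 2240.

2240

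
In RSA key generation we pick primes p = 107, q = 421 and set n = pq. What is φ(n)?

44520

φ(107) = 107 − 1 = 106.
φ(421) = 421 − 1 = 420.
Since φ is multiplicative, φ(45047) = 106 · 420 = 44520.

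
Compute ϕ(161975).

108000

Factor 161975: 161975 = 5^2 * 11 * 19 * 31.
φ(5^2) = 5^2 − 5^1 = 25 − 5 = 20.
φ(11) = 11 − 1 = 10.
φ(19) = 19 − 1 = 18.
φ(31) = 31 − 1 = 30.
Since φ is multiplicative, φ(161975) = 20 · 10 · 18 · 30 = 108000.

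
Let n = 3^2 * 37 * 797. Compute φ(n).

171936

φ(3^2) = 3^2 − 3^1 = 9 − 3 = 6.
φ(37) = 37 − 1 = 36.
φ(797) = 797 − 1 = 796.
Since φ is multiplicative, φ(265401) = 6 · 36 · 796 = 171936.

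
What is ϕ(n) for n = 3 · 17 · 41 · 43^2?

φ(3) = 3 − 1 = 2.
φ(17) = 17 − 1 = 16.
φ(41) = 41 − 1 = 40.
φ(43^2) = 43^2 − 43^1 = 1849 − 43 = 1806.
φ(3866259) = 2 × 16 × 40 × 1806 = 2311680.

2311680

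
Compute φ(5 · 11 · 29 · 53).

φ(5) = 5 − 1 = 4.
φ(11) = 11 − 1 = 10.
φ(29) = 29 − 1 = 28.
φ(53) = 53 − 1 = 52.
Since φ is multiplicative, φ(84535) = 4 · 10 · 28 · 52 = 58240.

58240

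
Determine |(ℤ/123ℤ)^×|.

Factor 123: 123 = 3 * 41.
φ(3) = 3 − 1 = 2.
φ(41) = 41 − 1 = 40.
Multiply: 2 · 40 = 80.

80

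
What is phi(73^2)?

φ(5329) = 5329 · (1 − 1/73)
       = 5329 · 72/73 = 5256.

5256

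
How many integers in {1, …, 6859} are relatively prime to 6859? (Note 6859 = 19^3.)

6498

φ(6859) = 6859 · (1 − 1/19)
       = 6859 · 18/19 = 6498.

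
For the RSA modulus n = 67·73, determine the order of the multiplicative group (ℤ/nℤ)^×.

4752

φ(4891) = 4891 · (1 − 1/67) · (1 − 1/73)
       = 4891 · 4752/4891 = 4752.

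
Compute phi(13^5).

342732

φ(13^5) = 13^4·(13−1) = 28561·12 = 342732.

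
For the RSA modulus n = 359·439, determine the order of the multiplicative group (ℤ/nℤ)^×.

156804

For distinct primes, φ(pq) = (p−1)(q−1) = 358 × 438 = 156804.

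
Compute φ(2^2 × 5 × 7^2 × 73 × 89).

2128896

φ(6367060) = 6367060 · (1 − 1/2) · (1 − 1/5) · (1 − 1/7) · (1 − 1/73) · (1 − 1/89)
       = 6367060 · 152064/454790 = 2128896.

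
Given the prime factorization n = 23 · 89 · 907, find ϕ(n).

φ(23) = 23 − 1 = 22.
φ(89) = 89 − 1 = 88.
φ(907) = 907 − 1 = 906.
Multiply: 22 · 88 · 906 = 1754016.

1754016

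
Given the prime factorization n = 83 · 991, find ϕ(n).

81180

φ(82253) = 82253 · (1 − 1/83) · (1 − 1/991)
       = 82253 · 81180/82253 = 81180.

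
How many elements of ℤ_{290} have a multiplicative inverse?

Prime factorization: 290 = 2 * 5 * 29.
φ(2) = 2 − 1 = 1.
φ(5) = 5 − 1 = 4.
φ(29) = 29 − 1 = 28.
Since φ is multiplicative, φ(290) = 1 · 4 · 28 = 112.

112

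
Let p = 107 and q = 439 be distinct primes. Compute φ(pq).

46428

φ(46973) = 46973 · (1 − 1/107) · (1 − 1/439)
       = 46973 · 46428/46973 = 46428.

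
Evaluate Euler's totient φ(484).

First factor: 484 = 2^2 * 11^2.
φ(484) = 484 · (1 − 1/2) · (1 − 1/11)
       = 484 · 10/22 = 220.

220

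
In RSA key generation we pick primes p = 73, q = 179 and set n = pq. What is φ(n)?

12816

For distinct primes, φ(pq) = (p−1)(q−1) = 72 × 178 = 12816.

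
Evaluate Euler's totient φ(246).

80

246 = 2 · 3 · 41.
φ(246) = 246 · (1 − 1/2) · (1 − 1/3) · (1 − 1/41)
       = 246 · 80/246 = 80.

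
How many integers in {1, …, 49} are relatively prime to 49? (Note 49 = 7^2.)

φ(49) = 49 · (1 − 1/7)
       = 49 · 6/7 = 42.

42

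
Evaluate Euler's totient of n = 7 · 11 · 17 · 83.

φ(7) = 7 − 1 = 6.
φ(11) = 11 − 1 = 10.
φ(17) = 17 − 1 = 16.
φ(83) = 83 − 1 = 82.
Since φ is multiplicative, φ(108647) = 6 · 10 · 16 · 82 = 78720.

78720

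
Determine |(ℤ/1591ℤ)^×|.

1512

1591 = 37 · 43.
φ(1591) = 1591 · (1 − 1/37) · (1 − 1/43)
       = 1591 · 1512/1591 = 1512.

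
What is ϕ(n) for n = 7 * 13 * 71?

5040

φ(7) = 7 − 1 = 6.
φ(13) = 13 − 1 = 12.
φ(71) = 71 − 1 = 70.
Multiply: 6 · 12 · 70 = 5040.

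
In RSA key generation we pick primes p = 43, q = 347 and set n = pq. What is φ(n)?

14532

φ(pq) = (p−1)(q−1) = 42 · 346 = 14532.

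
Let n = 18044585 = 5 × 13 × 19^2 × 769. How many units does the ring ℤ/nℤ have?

12607488

φ(5) = 5 − 1 = 4.
φ(13) = 13 − 1 = 12.
φ(19^2) = 19^2 − 19^1 = 361 − 19 = 342.
φ(769) = 769 − 1 = 768.
φ(18044585) = 4 × 12 × 342 × 768 = 12607488.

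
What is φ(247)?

216

Factor 247: 247 = 13 · 19.
φ(247) = 247 · (1 − 1/13) · (1 − 1/19)
       = 247 · 216/247 = 216.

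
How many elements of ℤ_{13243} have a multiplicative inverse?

Factor 13243: 13243 = 17 · 19 · 41.
φ(17) = 17 − 1 = 16.
φ(19) = 19 − 1 = 18.
φ(41) = 41 − 1 = 40.
Since φ is multiplicative, φ(13243) = 16 · 18 · 40 = 11520.

11520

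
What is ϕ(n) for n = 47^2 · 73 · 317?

49189824

φ(51118469) = 51118469 · (1 − 1/47) · (1 − 1/73) · (1 − 1/317)
       = 51118469 · 1046592/1087627 = 49189824.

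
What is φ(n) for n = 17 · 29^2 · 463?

6002304

φ(6619511) = 6619511 · (1 − 1/17) · (1 − 1/29) · (1 − 1/463)
       = 6619511 · 206976/228259 = 6002304.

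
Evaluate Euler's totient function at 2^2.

φ(4) = 4 · (1 − 1/2)
       = 4 · 1/2 = 2.

2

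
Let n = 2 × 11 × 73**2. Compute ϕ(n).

52560

φ(2) = 2 − 1 = 1.
φ(11) = 11 − 1 = 10.
φ(73^2) = 73^2 − 73^1 = 5329 − 73 = 5256.
φ(117238) = 1 × 10 × 5256 = 52560.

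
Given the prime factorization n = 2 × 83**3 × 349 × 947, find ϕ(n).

φ(2) = 2 − 1 = 1.
φ(83^3) = 83^2·(83−1) = 6889·82 = 564898.
φ(349) = 349 − 1 = 348.
φ(947) = 947 − 1 = 946.
Multiply: 1 · 564898 · 348 · 946 = 185968940784.

185968940784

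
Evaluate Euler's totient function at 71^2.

4970

φ(5041) = 5041 · (1 − 1/71)
       = 5041 · 70/71 = 4970.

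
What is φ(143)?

120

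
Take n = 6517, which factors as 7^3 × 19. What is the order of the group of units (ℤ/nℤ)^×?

5292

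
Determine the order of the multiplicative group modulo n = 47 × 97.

4416

φ(4559) = 4559 · (1 − 1/47) · (1 − 1/97)
       = 4559 · 4416/4559 = 4416.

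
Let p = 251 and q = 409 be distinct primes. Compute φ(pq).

φ(102659) = 102659 · (1 − 1/251) · (1 − 1/409)
       = 102659 · 102000/102659 = 102000.

102000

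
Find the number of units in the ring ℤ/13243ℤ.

11520

First factor: 13243 = 17 * 19 * 41.
φ(17) = 17 − 1 = 16.
φ(19) = 19 − 1 = 18.
φ(41) = 41 − 1 = 40.
Multiply: 16 · 18 · 40 = 11520.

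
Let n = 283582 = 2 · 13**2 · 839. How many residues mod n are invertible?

130728

φ(2) = 2 − 1 = 1.
φ(13^2) = 13^2 − 13^1 = 169 − 13 = 156.
φ(839) = 839 − 1 = 838.
Since φ is multiplicative, φ(283582) = 1 · 156 · 838 = 130728.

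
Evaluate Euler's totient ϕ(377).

Prime factorization: 377 = 13 · 29.
φ(13) = 13 − 1 = 12.
φ(29) = 29 − 1 = 28.
φ(377) = 12 × 28 = 336.

336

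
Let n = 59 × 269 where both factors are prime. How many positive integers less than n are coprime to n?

φ(59) = 59 − 1 = 58.
φ(269) = 269 − 1 = 268.
φ(15871) = 58 × 268 = 15544.

15544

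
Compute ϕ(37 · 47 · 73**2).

φ(37) = 37 − 1 = 36.
φ(47) = 47 − 1 = 46.
φ(73^2) = 73^2 − 73^1 = 5329 − 73 = 5256.
Multiply: 36 · 46 · 5256 = 8703936.

8703936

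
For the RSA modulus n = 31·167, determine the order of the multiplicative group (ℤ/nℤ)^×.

4980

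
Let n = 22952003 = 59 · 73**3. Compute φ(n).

22253904

φ(59) = 59 − 1 = 58.
φ(73^3) = 73^2·(73−1) = 5329·72 = 383688.
Since φ is multiplicative, φ(22952003) = 58 · 383688 = 22253904.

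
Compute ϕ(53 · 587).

30472

φ(53) = 53 − 1 = 52.
φ(587) = 587 − 1 = 586.
Since φ is multiplicative, φ(31111) = 52 · 586 = 30472.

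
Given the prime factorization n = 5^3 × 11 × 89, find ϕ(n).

88000

φ(122375) = 122375 · (1 − 1/5) · (1 − 1/11) · (1 − 1/89)
       = 122375 · 3520/4895 = 88000.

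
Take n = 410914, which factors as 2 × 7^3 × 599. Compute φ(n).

175812

φ(410914) = 410914 · (1 − 1/2) · (1 − 1/7) · (1 − 1/599)
       = 410914 · 3588/8386 = 175812.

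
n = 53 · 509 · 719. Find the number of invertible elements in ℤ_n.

18966688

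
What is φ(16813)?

Factor 16813: 16813 = 17 * 23 * 43.
φ(16813) = 16813 · (1 − 1/17) · (1 − 1/23) · (1 − 1/43)
       = 16813 · 14784/16813 = 14784.

14784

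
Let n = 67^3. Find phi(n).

296274

φ(67^3) = 67^3 − 67^2 = 300763 − 4489 = 296274.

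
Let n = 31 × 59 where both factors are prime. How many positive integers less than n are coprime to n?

1740

φ(1829) = 1829 · (1 − 1/31) · (1 − 1/59)
       = 1829 · 1740/1829 = 1740.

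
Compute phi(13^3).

φ(2197) = 2197 · (1 − 1/13)
       = 2197 · 12/13 = 2028.

2028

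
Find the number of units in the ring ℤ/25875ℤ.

13200

First factor: 25875 = 3**2 · 5**3 · 23.
φ(25875) = 25875 · (1 − 1/3) · (1 − 1/5) · (1 − 1/23)
       = 25875 · 176/345 = 13200.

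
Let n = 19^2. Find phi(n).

342

φ(361) = 361 · (1 − 1/19)
       = 361 · 18/19 = 342.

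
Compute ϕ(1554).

First factor: 1554 = 2 · 3 · 7 · 37.
φ(1554) = 1554 · (1 − 1/2) · (1 − 1/3) · (1 − 1/7) · (1 − 1/37)
       = 1554 · 432/1554 = 432.

432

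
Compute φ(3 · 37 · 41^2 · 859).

φ(3) = 3 − 1 = 2.
φ(37) = 37 − 1 = 36.
φ(41^2) = 41^2 − 41^1 = 1681 − 41 = 1640.
φ(859) = 859 − 1 = 858.
Since φ is multiplicative, φ(160281669) = 2 · 36 · 1640 · 858 = 101312640.

101312640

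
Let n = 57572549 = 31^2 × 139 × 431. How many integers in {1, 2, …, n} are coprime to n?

55186200

φ(31^2) = 31^2 − 31^1 = 961 − 31 = 930.
φ(139) = 139 − 1 = 138.
φ(431) = 431 − 1 = 430.
Multiply: 930 · 138 · 430 = 55186200.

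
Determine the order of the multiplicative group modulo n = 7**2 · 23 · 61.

55440

φ(7^2) = 7^1·(7−1) = 7·6 = 42.
φ(23) = 23 − 1 = 22.
φ(61) = 61 − 1 = 60.
Since φ is multiplicative, φ(68747) = 42 · 22 · 60 = 55440.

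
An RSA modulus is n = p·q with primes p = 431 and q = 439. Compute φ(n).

φ(431) = 431 − 1 = 430.
φ(439) = 439 − 1 = 438.
Since φ is multiplicative, φ(189209) = 430 · 438 = 188340.

188340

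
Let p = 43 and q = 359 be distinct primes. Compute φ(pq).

φ(43) = 43 − 1 = 42.
φ(359) = 359 − 1 = 358.
φ(15437) = 42 × 358 = 15036.

15036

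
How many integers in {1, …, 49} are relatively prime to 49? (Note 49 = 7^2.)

φ(7^2) = 7^2 − 7^1 = 49 − 7 = 42.

42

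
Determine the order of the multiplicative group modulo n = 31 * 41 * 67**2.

5306400

φ(5705519) = 5705519 · (1 − 1/31) · (1 − 1/41) · (1 − 1/67)
       = 5705519 · 79200/85157 = 5306400.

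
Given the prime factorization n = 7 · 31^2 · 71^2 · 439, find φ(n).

φ(7) = 7 − 1 = 6.
φ(31^2) = 31^2 − 31^1 = 961 − 31 = 930.
φ(71^2) = 71^1·(71−1) = 71·70 = 4970.
φ(439) = 439 − 1 = 438.
φ(14886844273) = 6 × 930 × 4970 × 438 = 12146878800.

12146878800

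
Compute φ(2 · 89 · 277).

24288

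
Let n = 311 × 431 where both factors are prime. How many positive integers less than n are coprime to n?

For distinct primes, φ(pq) = (p−1)(q−1) = 310 × 430 = 133300.

133300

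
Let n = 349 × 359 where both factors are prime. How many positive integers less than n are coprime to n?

For distinct primes, φ(pq) = (p−1)(q−1) = 348 × 358 = 124584.

124584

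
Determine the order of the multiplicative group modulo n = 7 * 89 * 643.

φ(400589) = 400589 · (1 − 1/7) · (1 − 1/89) · (1 − 1/643)
       = 400589 · 338976/400589 = 338976.

338976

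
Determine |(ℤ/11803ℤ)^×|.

Prime factorization: 11803 = 11 * 29 * 37.
φ(11) = 11 − 1 = 10.
φ(29) = 29 − 1 = 28.
φ(37) = 37 − 1 = 36.
Since φ is multiplicative, φ(11803) = 10 · 28 · 36 = 10080.

10080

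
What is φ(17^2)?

272

φ(289) = 289 · (1 − 1/17)
       = 289 · 16/17 = 272.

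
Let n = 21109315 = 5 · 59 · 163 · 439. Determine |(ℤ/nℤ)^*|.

φ(21109315) = 21109315 · (1 − 1/5) · (1 − 1/59) · (1 − 1/163) · (1 − 1/439)
       = 21109315 · 16461792/21109315 = 16461792.

16461792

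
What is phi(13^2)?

φ(13^2) = 13^1·(13−1) = 13·12 = 156.

156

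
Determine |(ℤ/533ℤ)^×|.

480

Factor 533: 533 = 13 · 41.
φ(533) = 533 · (1 − 1/13) · (1 − 1/41)
       = 533 · 480/533 = 480.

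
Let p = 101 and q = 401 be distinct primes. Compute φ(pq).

40000

φ(pq) = (p−1)(q−1) = 100 · 400 = 40000.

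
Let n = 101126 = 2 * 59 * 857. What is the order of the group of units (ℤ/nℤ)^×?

49648

φ(101126) = 101126 · (1 − 1/2) · (1 − 1/59) · (1 − 1/857)
       = 101126 · 49648/101126 = 49648.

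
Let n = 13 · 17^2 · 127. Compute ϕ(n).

411264

φ(13) = 13 − 1 = 12.
φ(17^2) = 17^2 − 17^1 = 289 − 17 = 272.
φ(127) = 127 − 1 = 126.
Multiply: 12 · 272 · 126 = 411264.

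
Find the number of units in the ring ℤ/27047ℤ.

24192

Prime factorization: 27047 = 17 · 37 · 43.
φ(17) = 17 − 1 = 16.
φ(37) = 37 − 1 = 36.
φ(43) = 43 − 1 = 42.
Since φ is multiplicative, φ(27047) = 16 · 36 · 42 = 24192.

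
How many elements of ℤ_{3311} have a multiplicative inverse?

2520

Factor 3311: 3311 = 7 · 11 · 43.
φ(7) = 7 − 1 = 6.
φ(11) = 11 − 1 = 10.
φ(43) = 43 − 1 = 42.
Since φ is multiplicative, φ(3311) = 6 · 10 · 42 = 2520.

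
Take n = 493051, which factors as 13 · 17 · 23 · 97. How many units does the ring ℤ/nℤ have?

405504

φ(493051) = 493051 · (1 − 1/13) · (1 − 1/17) · (1 − 1/23) · (1 − 1/97)
       = 493051 · 405504/493051 = 405504.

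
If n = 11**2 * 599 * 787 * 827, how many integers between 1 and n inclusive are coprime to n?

φ(47172884671) = 47172884671 · (1 − 1/11) · (1 − 1/599) · (1 − 1/787) · (1 − 1/827)
       = 47172884671 · 3882431280/4288444061 = 42706744080.

42706744080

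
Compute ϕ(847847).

609840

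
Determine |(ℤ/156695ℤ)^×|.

Prime factorization: 156695 = 5 * 7 * 11^2 * 37.
φ(5) = 5 − 1 = 4.
φ(7) = 7 − 1 = 6.
φ(11^2) = 11^1·(11−1) = 11·10 = 110.
φ(37) = 37 − 1 = 36.
Multiply: 4 · 6 · 110 · 36 = 95040.

95040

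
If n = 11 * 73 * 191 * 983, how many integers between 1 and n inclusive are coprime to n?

134337600

φ(11) = 11 − 1 = 10.
φ(73) = 73 − 1 = 72.
φ(191) = 191 − 1 = 190.
φ(983) = 983 − 1 = 982.
φ(150765659) = 10 × 72 × 190 × 982 = 134337600.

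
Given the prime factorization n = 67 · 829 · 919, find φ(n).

50166864

φ(51044017) = 51044017 · (1 − 1/67) · (1 − 1/829) · (1 − 1/919)
       = 51044017 · 50166864/51044017 = 50166864.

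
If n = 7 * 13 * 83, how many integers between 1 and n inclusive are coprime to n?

5904

φ(7) = 7 − 1 = 6.
φ(13) = 13 − 1 = 12.
φ(83) = 83 − 1 = 82.
Multiply: 6 · 12 · 82 = 5904.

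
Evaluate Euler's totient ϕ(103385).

Prime factorization: 103385 = 5 × 23 × 29 × 31.
φ(103385) = 103385 · (1 − 1/5) · (1 − 1/23) · (1 − 1/29) · (1 − 1/31)
       = 103385 · 73920/103385 = 73920.

73920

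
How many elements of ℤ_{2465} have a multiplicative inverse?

1792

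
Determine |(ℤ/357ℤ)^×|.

First factor: 357 = 3 * 7 * 17.
φ(357) = 357 · (1 − 1/3) · (1 − 1/7) · (1 − 1/17)
       = 357 · 192/357 = 192.

192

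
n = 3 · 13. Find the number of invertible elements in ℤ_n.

φ(39) = 39 · (1 − 1/3) · (1 − 1/13)
       = 39 · 24/39 = 24.

24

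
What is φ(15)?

8

Factor 15: 15 = 3 · 5.
φ(3) = 3 − 1 = 2.
φ(5) = 5 − 1 = 4.
φ(15) = 2 × 4 = 8.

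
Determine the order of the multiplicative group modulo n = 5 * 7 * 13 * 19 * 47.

238464

φ(5) = 5 − 1 = 4.
φ(7) = 7 − 1 = 6.
φ(13) = 13 − 1 = 12.
φ(19) = 19 − 1 = 18.
φ(47) = 47 − 1 = 46.
Multiply: 4 · 6 · 12 · 18 · 46 = 238464.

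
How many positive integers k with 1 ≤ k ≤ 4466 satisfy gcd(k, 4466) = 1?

Prime factorization: 4466 = 2 · 7 · 11 · 29.
φ(4466) = 4466 · (1 − 1/2) · (1 − 1/7) · (1 − 1/11) · (1 − 1/29)
       = 4466 · 1680/4466 = 1680.

1680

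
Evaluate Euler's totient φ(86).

First factor: 86 = 2 × 43.
φ(86) = 86 · (1 − 1/2) · (1 − 1/43)
       = 86 · 42/86 = 42.

42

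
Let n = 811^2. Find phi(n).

656910

φ(657721) = 657721 · (1 − 1/811)
       = 657721 · 810/811 = 656910.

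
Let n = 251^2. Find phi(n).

62750

φ(63001) = 63001 · (1 − 1/251)
       = 63001 · 250/251 = 62750.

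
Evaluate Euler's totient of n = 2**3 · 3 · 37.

288

φ(888) = 888 · (1 − 1/2) · (1 − 1/3) · (1 − 1/37)
       = 888 · 72/222 = 288.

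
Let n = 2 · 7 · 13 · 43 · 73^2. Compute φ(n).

15894144

φ(41704754) = 41704754 · (1 − 1/2) · (1 − 1/7) · (1 − 1/13) · (1 − 1/43) · (1 − 1/73)
       = 41704754 · 217728/571298 = 15894144.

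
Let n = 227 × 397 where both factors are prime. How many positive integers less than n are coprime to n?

89496

φ(227) = 227 − 1 = 226.
φ(397) = 397 − 1 = 396.
φ(90119) = 226 × 396 = 89496.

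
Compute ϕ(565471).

483840

565471 = 17 × 29 × 31 × 37.
φ(17) = 17 − 1 = 16.
φ(29) = 29 − 1 = 28.
φ(31) = 31 − 1 = 30.
φ(37) = 37 − 1 = 36.
Since φ is multiplicative, φ(565471) = 16 · 28 · 30 · 36 = 483840.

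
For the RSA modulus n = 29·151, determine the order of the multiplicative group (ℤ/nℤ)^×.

4200

φ(4379) = 4379 · (1 − 1/29) · (1 − 1/151)
       = 4379 · 4200/4379 = 4200.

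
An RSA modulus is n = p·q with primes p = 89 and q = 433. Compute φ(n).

38016

φ(n) = (p − 1)(q − 1) = (89−1)(433−1) = 88·432 = 38016.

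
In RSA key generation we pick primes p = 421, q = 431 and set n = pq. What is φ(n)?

180600

φ(n) = (p − 1)(q − 1) = (421−1)(431−1) = 420·430 = 180600.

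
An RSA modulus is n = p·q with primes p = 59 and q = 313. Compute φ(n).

18096

φ(n) = (p − 1)(q − 1) = (59−1)(313−1) = 58·312 = 18096.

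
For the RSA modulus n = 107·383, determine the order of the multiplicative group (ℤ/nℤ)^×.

40492

For distinct primes, φ(pq) = (p−1)(q−1) = 106 × 382 = 40492.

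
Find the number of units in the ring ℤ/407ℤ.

360

Prime factorization: 407 = 11 · 37.
φ(407) = 407 · (1 − 1/11) · (1 − 1/37)
       = 407 · 360/407 = 360.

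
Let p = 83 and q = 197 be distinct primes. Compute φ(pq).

16072

For distinct primes, φ(pq) = (p−1)(q−1) = 82 × 196 = 16072.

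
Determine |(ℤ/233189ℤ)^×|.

188160

First factor: 233189 = 11 · 17 · 29 · 43.
φ(233189) = 233189 · (1 − 1/11) · (1 − 1/17) · (1 − 1/29) · (1 − 1/43)
       = 233189 · 188160/233189 = 188160.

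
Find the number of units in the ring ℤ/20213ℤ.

17920

First factor: 20213 = 17 × 29 × 41.
φ(17) = 17 − 1 = 16.
φ(29) = 29 − 1 = 28.
φ(41) = 41 − 1 = 40.
Since φ is multiplicative, φ(20213) = 16 · 28 · 40 = 17920.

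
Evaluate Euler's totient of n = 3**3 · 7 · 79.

8424

φ(3^3) = 3^2·(3−1) = 9·2 = 18.
φ(7) = 7 − 1 = 6.
φ(79) = 79 − 1 = 78.
Multiply: 18 · 6 · 78 = 8424.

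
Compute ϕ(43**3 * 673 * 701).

φ(43^3) = 43^2·(43−1) = 1849·42 = 77658.
φ(673) = 673 − 1 = 672.
φ(701) = 701 − 1 = 700.
Multiply: 77658 · 672 · 700 = 36530323200.

36530323200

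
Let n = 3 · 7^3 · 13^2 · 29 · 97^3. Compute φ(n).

2319928805376

φ(4602727673817) = 4602727673817 · (1 − 1/3) · (1 − 1/7) · (1 − 1/13) · (1 − 1/29) · (1 − 1/97)
       = 4602727673817 · 387072/767949 = 2319928805376.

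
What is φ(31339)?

23760

Factor 31339: 31339 = 7 * 11^2 * 37.
φ(7) = 7 − 1 = 6.
φ(11^2) = 11^1·(11−1) = 11·10 = 110.
φ(37) = 37 − 1 = 36.
Since φ is multiplicative, φ(31339) = 6 · 110 · 36 = 23760.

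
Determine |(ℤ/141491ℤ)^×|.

Factor 141491: 141491 = 7 · 17 · 29 · 41.
φ(141491) = 141491 · (1 − 1/7) · (1 − 1/17) · (1 − 1/29) · (1 − 1/41)
       = 141491 · 107520/141491 = 107520.

107520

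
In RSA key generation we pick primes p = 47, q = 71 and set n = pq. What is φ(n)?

For distinct primes, φ(pq) = (p−1)(q−1) = 46 × 70 = 3220.

3220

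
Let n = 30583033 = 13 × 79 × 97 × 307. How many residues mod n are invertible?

27495936

φ(13) = 13 − 1 = 12.
φ(79) = 79 − 1 = 78.
φ(97) = 97 − 1 = 96.
φ(307) = 307 − 1 = 306.
φ(30583033) = 12 × 78 × 96 × 306 = 27495936.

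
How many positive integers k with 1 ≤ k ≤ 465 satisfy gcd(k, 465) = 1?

240

First factor: 465 = 3 · 5 · 31.
φ(465) = 465 · (1 − 1/3) · (1 − 1/5) · (1 − 1/31)
       = 465 · 240/465 = 240.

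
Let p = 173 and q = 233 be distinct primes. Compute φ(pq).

For distinct primes, φ(pq) = (p−1)(q−1) = 172 × 232 = 39904.

39904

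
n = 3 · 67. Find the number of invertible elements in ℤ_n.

132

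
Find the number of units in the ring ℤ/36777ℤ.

Factor 36777: 36777 = 3 · 13 · 23 · 41.
φ(3) = 3 − 1 = 2.
φ(13) = 13 − 1 = 12.
φ(23) = 23 − 1 = 22.
φ(41) = 41 − 1 = 40.
Since φ is multiplicative, φ(36777) = 2 · 12 · 22 · 40 = 21120.

21120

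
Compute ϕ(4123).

Factor 4123: 4123 = 7 × 19 × 31.
φ(4123) = 4123 · (1 − 1/7) · (1 − 1/19) · (1 − 1/31)
       = 4123 · 3240/4123 = 3240.

3240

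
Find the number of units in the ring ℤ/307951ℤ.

241920

307951 = 7 × 29 × 37 × 41.
φ(307951) = 307951 · (1 − 1/7) · (1 − 1/29) · (1 − 1/37) · (1 − 1/41)
       = 307951 · 241920/307951 = 241920.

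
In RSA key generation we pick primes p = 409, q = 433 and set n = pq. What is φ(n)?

φ(pq) = (p−1)(q−1) = 408 · 432 = 176256.

176256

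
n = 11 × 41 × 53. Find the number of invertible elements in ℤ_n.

20800

φ(23903) = 23903 · (1 − 1/11) · (1 − 1/41) · (1 − 1/53)
       = 23903 · 20800/23903 = 20800.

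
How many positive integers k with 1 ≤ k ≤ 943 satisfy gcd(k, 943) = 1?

Factor 943: 943 = 23 · 41.
φ(23) = 23 − 1 = 22.
φ(41) = 41 − 1 = 40.
Multiply: 22 · 40 = 880.

880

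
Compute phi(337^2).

φ(337^2) = 337^1·(337−1) = 337·336 = 113232.

113232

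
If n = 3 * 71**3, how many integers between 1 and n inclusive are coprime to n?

705740

φ(3) = 3 − 1 = 2.
φ(71^3) = 71^3 − 71^2 = 357911 − 5041 = 352870.
Since φ is multiplicative, φ(1073733) = 2 · 352870 = 705740.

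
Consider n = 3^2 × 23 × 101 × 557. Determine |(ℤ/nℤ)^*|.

φ(3^2) = 3^1·(3−1) = 3·2 = 6.
φ(23) = 23 − 1 = 22.
φ(101) = 101 − 1 = 100.
φ(557) = 557 − 1 = 556.
φ(11645199) = 6 × 22 × 100 × 556 = 7339200.

7339200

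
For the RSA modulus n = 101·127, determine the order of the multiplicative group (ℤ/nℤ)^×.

12600

φ(pq) = (p−1)(q−1) = 100 · 126 = 12600.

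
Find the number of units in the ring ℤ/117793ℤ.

99840

Prime factorization: 117793 = 13^2 · 17 · 41.
φ(13^2) = 13^1·(13−1) = 13·12 = 156.
φ(17) = 17 − 1 = 16.
φ(41) = 41 − 1 = 40.
Since φ is multiplicative, φ(117793) = 156 · 16 · 40 = 99840.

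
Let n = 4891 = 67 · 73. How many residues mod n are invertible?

4752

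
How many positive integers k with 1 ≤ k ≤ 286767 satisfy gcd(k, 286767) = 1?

163296

286767 = 3^3 · 13 · 19 · 43.
φ(286767) = 286767 · (1 − 1/3) · (1 − 1/13) · (1 − 1/19) · (1 − 1/43)
       = 286767 · 18144/31863 = 163296.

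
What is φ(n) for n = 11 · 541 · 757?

φ(4504907) = 4504907 · (1 − 1/11) · (1 − 1/541) · (1 − 1/757)
       = 4504907 · 4082400/4504907 = 4082400.

4082400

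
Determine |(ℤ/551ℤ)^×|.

504

Factor 551: 551 = 19 · 29.
φ(19) = 19 − 1 = 18.
φ(29) = 29 − 1 = 28.
φ(551) = 18 × 28 = 504.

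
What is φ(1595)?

1120

First factor: 1595 = 5 · 11 · 29.
φ(1595) = 1595 · (1 − 1/5) · (1 − 1/11) · (1 − 1/29)
       = 1595 · 1120/1595 = 1120.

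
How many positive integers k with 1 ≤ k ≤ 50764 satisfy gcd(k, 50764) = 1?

21168

50764 = 2^2 * 7^3 * 37.
φ(2^2) = 2^1·(2−1) = 2·1 = 2.
φ(7^3) = 7^2·(7−1) = 49·6 = 294.
φ(37) = 37 − 1 = 36.
φ(50764) = 2 × 294 × 36 = 21168.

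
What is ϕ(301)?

301 = 7 * 43.
φ(7) = 7 − 1 = 6.
φ(43) = 43 − 1 = 42.
Since φ is multiplicative, φ(301) = 6 · 42 = 252.

252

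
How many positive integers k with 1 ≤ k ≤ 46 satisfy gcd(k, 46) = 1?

46 = 2 * 23.
φ(2) = 2 − 1 = 1.
φ(23) = 23 − 1 = 22.
φ(46) = 1 × 22 = 22.

22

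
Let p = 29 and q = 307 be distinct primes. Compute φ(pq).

8568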